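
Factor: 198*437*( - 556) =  - 48108456 = - 2^3 *3^2 *11^1*19^1*23^1 * 139^1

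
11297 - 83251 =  -71954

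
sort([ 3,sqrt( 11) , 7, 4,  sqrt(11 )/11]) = [ sqrt(11)/11, 3, sqrt (11), 4, 7 ] 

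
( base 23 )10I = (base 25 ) LM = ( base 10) 547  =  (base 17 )1f3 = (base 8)1043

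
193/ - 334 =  - 1 + 141/334 = - 0.58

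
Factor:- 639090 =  - 2^1*3^5*5^1 * 263^1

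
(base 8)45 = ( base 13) 2B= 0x25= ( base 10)37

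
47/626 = 47/626= 0.08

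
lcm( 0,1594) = 0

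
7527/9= 2509/3= 836.33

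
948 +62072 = 63020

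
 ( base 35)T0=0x3F7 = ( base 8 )1767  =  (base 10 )1015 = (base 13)601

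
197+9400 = 9597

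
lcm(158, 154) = 12166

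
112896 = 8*14112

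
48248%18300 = 11648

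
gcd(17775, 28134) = 9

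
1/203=1/203= 0.00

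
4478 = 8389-3911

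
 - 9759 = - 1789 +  - 7970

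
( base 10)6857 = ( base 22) e3f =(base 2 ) 1101011001001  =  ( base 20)h2h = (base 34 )5VN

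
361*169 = 61009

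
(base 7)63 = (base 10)45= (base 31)1E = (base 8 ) 55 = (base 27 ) 1I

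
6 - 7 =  - 1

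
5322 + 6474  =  11796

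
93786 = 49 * 1914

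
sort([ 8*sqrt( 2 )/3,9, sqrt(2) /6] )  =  [sqrt(2 ) /6,8*sqrt(2)/3, 9 ]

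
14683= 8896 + 5787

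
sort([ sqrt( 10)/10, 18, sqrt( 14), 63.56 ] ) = [sqrt(10)/10,sqrt( 14 ), 18,  63.56 ]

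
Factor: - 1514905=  - 5^1*7^1*43283^1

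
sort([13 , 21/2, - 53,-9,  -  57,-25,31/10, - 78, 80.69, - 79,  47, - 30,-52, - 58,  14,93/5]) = [-79, - 78 , -58, - 57, - 53,-52, - 30, - 25 , - 9,31/10, 21/2, 13 , 14, 93/5,47, 80.69]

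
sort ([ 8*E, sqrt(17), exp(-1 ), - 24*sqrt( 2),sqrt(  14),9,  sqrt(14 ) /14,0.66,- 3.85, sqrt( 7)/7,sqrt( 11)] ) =[ - 24*sqrt ( 2),-3.85,sqrt( 14) /14,exp( - 1 ),sqrt(7 ) /7 , 0.66, sqrt( 11),sqrt (14),sqrt(17),9,8 * E ]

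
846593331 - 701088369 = 145504962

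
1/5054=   1/5054 = 0.00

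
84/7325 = 84/7325=0.01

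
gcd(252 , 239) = 1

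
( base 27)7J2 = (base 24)9I2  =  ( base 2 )1010111110010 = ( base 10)5618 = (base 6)42002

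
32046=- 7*( - 4578)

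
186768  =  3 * 62256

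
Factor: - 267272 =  - 2^3*33409^1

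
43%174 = 43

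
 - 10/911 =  - 10/911 = - 0.01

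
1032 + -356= 676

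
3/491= 3/491 = 0.01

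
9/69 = 3/23 = 0.13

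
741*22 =16302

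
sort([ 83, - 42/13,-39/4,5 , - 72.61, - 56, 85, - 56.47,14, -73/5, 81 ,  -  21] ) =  [ - 72.61, - 56.47 , - 56 , - 21 ,-73/5,  -  39/4, - 42/13, 5,14, 81,  83, 85]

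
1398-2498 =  - 1100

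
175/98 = 25/14 = 1.79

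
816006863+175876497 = 991883360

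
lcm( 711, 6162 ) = 18486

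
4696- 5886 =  - 1190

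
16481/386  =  16481/386  =  42.70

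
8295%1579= 400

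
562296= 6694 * 84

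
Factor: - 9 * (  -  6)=2^1*3^3=   54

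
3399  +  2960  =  6359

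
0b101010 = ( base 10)42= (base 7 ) 60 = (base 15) 2c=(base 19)24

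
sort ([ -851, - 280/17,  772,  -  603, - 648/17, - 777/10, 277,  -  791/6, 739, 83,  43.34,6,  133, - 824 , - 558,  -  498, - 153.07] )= [ - 851, - 824, -603, - 558,-498,- 153.07,-791/6, - 777/10, - 648/17, - 280/17,6,43.34,83,133,  277,739,  772]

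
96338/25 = 3853 + 13/25 = 3853.52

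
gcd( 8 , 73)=1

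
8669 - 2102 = 6567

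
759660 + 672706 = 1432366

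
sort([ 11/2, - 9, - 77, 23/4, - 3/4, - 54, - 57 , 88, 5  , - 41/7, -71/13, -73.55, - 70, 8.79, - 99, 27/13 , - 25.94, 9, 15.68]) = [ - 99, - 77, - 73.55, - 70, - 57, - 54,-25.94,- 9,-41/7, - 71/13, - 3/4, 27/13, 5, 11/2, 23/4, 8.79,9, 15.68,88] 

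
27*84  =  2268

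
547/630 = 547/630= 0.87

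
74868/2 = 37434=37434.00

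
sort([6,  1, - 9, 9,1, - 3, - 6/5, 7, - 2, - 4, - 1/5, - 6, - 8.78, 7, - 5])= [ - 9, - 8.78, - 6,-5, - 4, - 3, - 2,-6/5, - 1/5,1,1 , 6,7, 7,  9]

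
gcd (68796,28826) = 14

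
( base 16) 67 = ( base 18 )5D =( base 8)147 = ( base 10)103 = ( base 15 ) 6D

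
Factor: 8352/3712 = 9/4 = 2^(  -  2 )*3^2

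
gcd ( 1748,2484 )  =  92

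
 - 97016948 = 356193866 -453210814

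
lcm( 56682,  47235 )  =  283410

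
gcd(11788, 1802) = 2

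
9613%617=358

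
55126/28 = 27563/14 = 1968.79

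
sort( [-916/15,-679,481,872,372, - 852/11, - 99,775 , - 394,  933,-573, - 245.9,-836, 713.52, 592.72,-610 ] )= [-836 ,-679,-610, - 573, - 394,-245.9,  -  99, - 852/11,-916/15, 372,481,592.72,713.52,775, 872, 933] 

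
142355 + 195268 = 337623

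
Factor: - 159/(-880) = 2^ ( - 4)*3^1*5^(  -  1 )*11^( - 1)*53^1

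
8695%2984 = 2727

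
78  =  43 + 35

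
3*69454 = 208362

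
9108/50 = 182 + 4/25  =  182.16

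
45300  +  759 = 46059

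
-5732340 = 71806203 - 77538543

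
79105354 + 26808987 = 105914341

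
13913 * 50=695650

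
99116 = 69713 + 29403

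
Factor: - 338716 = -2^2*7^1 *12097^1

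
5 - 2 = 3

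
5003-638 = 4365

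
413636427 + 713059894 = 1126696321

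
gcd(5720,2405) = 65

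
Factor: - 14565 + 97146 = 3^1*27527^1  =  82581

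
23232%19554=3678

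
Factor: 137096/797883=2^3*3^ ( - 1)*17137^1*265961^(- 1)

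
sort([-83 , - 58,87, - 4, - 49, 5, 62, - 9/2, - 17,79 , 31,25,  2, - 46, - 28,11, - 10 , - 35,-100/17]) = [ - 83  , - 58, - 49, - 46, - 35, - 28, - 17, - 10,-100/17, - 9/2, - 4, 2,5,11, 25,31,62,79,87] 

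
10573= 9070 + 1503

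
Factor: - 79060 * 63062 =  - 4985681720 = -  2^3*5^1* 59^1*67^1*31531^1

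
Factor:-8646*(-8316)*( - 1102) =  - 79233949872 = - 2^4 * 3^4 * 7^1 * 11^2*19^1 * 29^1* 131^1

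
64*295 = 18880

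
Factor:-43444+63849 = 20405 =5^1*7^1*11^1 * 53^1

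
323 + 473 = 796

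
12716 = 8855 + 3861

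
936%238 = 222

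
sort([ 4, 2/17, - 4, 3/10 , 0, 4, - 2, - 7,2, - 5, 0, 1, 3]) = [  -  7, - 5 , - 4,- 2,  0,0, 2/17, 3/10,1 , 2, 3,4 , 4]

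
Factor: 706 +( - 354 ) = 352 = 2^5*11^1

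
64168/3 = 21389 + 1/3 = 21389.33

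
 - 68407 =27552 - 95959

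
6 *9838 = 59028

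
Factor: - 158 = - 2^1*79^1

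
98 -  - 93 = 191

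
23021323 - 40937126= - 17915803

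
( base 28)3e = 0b1100010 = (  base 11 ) 8A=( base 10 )98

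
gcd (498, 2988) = 498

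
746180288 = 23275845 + 722904443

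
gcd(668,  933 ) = 1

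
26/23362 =13/11681 = 0.00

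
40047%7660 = 1747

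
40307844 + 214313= 40522157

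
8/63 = 8/63 = 0.13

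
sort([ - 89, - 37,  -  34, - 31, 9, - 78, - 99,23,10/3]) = [-99 , - 89, - 78, - 37, - 34, - 31, 10/3,9,23 ] 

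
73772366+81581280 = 155353646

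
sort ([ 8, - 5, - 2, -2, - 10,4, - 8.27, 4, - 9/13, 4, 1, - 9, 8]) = [-10,-9, - 8.27, - 5,  -  2, - 2,-9/13, 1,4,  4, 4, 8, 8]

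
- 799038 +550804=  -  248234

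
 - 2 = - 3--1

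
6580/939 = 6580/939 = 7.01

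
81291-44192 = 37099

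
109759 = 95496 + 14263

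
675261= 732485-57224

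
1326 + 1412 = 2738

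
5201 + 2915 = 8116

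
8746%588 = 514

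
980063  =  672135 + 307928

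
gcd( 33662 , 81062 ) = 2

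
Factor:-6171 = -3^1*11^2*17^1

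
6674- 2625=4049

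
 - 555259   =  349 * (  -  1591)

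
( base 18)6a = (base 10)118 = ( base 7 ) 226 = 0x76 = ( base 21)5d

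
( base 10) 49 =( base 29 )1K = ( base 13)3a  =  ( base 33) 1G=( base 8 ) 61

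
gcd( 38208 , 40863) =3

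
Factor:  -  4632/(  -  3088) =3/2 = 2^( - 1)*3^1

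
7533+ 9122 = 16655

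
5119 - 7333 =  - 2214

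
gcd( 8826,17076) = 6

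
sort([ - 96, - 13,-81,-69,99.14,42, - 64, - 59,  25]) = [ - 96,-81 ,-69, - 64, - 59,  -  13, 25,42,99.14 ] 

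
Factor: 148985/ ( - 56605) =-83^1*359^1*11321^( - 1 ) = - 29797/11321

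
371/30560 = 371/30560  =  0.01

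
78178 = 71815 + 6363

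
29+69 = 98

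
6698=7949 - 1251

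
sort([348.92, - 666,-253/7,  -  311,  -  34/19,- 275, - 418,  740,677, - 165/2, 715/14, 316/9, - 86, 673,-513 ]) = [- 666, - 513, - 418,-311, - 275, - 86,-165/2,-253/7  , - 34/19, 316/9,715/14,348.92,673 , 677,740]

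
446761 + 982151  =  1428912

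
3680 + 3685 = 7365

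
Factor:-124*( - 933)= 2^2*3^1*31^1*311^1 = 115692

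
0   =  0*3759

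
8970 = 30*299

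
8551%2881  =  2789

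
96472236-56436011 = 40036225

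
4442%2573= 1869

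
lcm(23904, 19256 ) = 693216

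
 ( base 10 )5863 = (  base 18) 101d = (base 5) 141423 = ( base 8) 13347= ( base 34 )52f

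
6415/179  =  6415/179= 35.84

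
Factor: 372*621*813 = 2^2*3^5*23^1*31^1*271^1= 187812756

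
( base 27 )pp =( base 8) 1274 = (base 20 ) 1F0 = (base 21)1c7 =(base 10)700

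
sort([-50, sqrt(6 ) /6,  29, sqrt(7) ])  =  [ - 50, sqrt(6 ) /6, sqrt(7), 29 ] 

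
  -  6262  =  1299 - 7561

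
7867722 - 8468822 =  - 601100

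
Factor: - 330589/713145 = -3^ ( - 1)*5^(-1)*7^1*83^1*569^1*47543^( - 1) 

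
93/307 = 93/307 = 0.30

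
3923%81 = 35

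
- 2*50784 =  - 101568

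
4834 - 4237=597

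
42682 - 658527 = -615845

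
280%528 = 280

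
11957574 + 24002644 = 35960218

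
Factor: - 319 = -11^1*29^1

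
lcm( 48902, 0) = 0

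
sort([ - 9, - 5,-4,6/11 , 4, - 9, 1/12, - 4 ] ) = [-9, - 9, -5, - 4, - 4, 1/12  ,  6/11,4 ]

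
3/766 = 3/766=0.00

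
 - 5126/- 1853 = 2+1420/1853 = 2.77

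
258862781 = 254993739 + 3869042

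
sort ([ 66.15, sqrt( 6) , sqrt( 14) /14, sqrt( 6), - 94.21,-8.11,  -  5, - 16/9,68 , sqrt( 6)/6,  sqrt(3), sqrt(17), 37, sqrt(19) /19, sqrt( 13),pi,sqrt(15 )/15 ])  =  [ - 94.21, - 8.11, - 5 ,  -  16/9, sqrt( 19) /19,sqrt(  15)/15,sqrt( 14)/14, sqrt( 6)/6, sqrt( 3), sqrt(6 ), sqrt(6), pi, sqrt ( 13 ),sqrt( 17 ), 37,66.15,68] 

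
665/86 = 7 + 63/86 = 7.73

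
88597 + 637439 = 726036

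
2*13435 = 26870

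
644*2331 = 1501164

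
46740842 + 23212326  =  69953168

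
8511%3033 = 2445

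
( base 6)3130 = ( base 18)230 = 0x2BE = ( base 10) 702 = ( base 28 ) p2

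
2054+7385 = 9439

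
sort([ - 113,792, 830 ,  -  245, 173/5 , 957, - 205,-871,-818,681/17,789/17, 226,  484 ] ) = [- 871,-818, - 245,  -  205, - 113,  173/5,681/17,789/17, 226 , 484, 792 , 830,  957]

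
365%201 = 164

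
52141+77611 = 129752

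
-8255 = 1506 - 9761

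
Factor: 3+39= 2^1 * 3^1*7^1 =42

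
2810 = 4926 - 2116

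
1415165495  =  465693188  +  949472307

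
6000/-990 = -200/33 = -  6.06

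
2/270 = 1/135 = 0.01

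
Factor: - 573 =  - 3^1*191^1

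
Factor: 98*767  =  75166 = 2^1*7^2*13^1*59^1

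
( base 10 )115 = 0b1110011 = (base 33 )3g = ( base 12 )97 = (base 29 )3S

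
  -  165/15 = - 11 = - 11.00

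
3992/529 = 7 + 289/529=7.55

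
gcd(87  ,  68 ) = 1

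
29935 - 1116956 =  - 1087021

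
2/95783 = 2/95783 = 0.00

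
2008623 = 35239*57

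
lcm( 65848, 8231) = 65848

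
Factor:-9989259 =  - 3^1*7^1 *475679^1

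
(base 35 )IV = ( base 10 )661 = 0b1010010101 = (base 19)1ff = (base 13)3BB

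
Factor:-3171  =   - 3^1*7^1*151^1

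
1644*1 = 1644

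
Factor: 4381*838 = 2^1 * 13^1 * 337^1*419^1 = 3671278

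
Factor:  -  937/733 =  - 733^(-1)*937^1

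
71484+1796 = 73280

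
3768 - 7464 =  - 3696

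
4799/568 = 4799/568= 8.45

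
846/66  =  12 + 9/11 = 12.82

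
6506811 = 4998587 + 1508224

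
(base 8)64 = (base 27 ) 1P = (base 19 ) 2e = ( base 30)1M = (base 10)52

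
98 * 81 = 7938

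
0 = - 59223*0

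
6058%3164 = 2894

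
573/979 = 573/979 = 0.59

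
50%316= 50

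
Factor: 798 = 2^1*3^1*7^1*19^1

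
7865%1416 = 785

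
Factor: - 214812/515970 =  - 102/245 = - 2^1*3^1 * 5^( - 1 )*7^( - 2)*17^1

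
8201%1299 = 407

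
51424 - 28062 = 23362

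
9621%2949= 774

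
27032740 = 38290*706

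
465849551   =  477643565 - 11794014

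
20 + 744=764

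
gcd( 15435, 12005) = 1715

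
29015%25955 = 3060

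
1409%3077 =1409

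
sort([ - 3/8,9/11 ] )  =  [ - 3/8, 9/11]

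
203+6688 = 6891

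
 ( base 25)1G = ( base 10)41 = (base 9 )45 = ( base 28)1D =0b101001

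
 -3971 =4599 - 8570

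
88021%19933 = 8289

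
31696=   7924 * 4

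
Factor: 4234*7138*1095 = 2^2*3^1 * 5^1*29^1*43^1*73^2*83^1=33093409740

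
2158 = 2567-409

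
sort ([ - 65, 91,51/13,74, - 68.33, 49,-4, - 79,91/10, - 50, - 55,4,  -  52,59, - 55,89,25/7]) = [-79,  -  68.33,-65, - 55, - 55, - 52, - 50, - 4,  25/7,51/13 , 4,91/10,49,59,74, 89,91]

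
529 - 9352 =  - 8823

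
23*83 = 1909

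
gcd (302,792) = 2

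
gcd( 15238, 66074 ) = 2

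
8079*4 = 32316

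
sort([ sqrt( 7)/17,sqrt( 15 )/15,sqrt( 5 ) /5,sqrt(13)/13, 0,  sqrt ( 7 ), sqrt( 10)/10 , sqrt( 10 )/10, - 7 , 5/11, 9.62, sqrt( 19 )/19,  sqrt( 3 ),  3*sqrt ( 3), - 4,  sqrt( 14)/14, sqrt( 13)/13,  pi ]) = [ - 7, - 4, 0,sqrt(7 )/17 , sqrt( 19 ) /19, sqrt( 15) /15, sqrt(14)/14,  sqrt( 13 ) /13 , sqrt( 13 )/13,sqrt(10)/10,sqrt( 10) /10, sqrt( 5 ) /5 , 5/11, sqrt( 3),sqrt( 7),pi,3*sqrt ( 3 ) , 9.62 ]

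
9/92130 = 3/30710 = 0.00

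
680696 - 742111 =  - 61415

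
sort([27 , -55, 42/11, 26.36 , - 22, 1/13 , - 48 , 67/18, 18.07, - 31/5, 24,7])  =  [-55,-48, - 22, - 31/5, 1/13, 67/18, 42/11,7,18.07,24, 26.36, 27 ] 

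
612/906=102/151 = 0.68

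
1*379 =379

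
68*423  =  28764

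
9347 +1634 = 10981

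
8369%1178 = 123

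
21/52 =21/52=0.40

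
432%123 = 63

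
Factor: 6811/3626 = 139/74 = 2^( - 1)*37^( - 1)*139^1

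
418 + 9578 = 9996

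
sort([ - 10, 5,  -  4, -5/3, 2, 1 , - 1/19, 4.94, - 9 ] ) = [ - 10, - 9, - 4,  -  5/3,  -  1/19, 1,2, 4.94 , 5 ] 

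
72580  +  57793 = 130373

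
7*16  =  112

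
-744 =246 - 990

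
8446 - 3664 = 4782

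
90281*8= 722248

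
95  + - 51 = 44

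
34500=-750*(-46)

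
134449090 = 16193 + 134432897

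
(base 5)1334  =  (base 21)a9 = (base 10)219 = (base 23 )9C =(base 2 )11011011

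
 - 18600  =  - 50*372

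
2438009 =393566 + 2044443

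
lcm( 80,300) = 1200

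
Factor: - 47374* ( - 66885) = 2^1*3^1*5^1*7^3*13^1 *23687^1 = 3168609990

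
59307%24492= 10323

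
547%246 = 55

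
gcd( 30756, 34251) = 699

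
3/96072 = 1/32024 = 0.00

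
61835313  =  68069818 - 6234505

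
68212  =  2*34106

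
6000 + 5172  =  11172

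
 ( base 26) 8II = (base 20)eee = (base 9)8068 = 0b1011100000110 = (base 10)5894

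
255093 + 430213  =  685306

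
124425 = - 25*( - 4977) 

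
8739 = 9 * 971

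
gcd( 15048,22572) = 7524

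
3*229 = 687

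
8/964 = 2/241 = 0.01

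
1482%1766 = 1482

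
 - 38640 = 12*( - 3220 ) 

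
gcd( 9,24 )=3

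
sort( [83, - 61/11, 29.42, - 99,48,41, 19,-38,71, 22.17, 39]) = [ - 99, - 38,-61/11,19,  22.17,29.42, 39, 41, 48,71,83 ]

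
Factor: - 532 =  - 2^2*7^1*19^1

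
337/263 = 337/263 =1.28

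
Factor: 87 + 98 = 5^1*37^1 = 185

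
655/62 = 655/62 = 10.56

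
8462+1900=10362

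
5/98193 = 5/98193 = 0.00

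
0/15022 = 0 =0.00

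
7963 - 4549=3414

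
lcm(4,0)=0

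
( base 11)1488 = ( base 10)1911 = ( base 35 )1JL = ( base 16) 777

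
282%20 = 2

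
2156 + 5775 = 7931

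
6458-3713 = 2745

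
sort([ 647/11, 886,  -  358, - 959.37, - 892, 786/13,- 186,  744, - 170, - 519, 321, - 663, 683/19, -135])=[ -959.37, - 892,  -  663 , - 519,  -  358, - 186,- 170, - 135, 683/19 , 647/11, 786/13, 321, 744,886]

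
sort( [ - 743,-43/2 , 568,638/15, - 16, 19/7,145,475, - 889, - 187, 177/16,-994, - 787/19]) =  [  -  994,-889,-743,- 187,-787/19 ,  -  43/2, - 16,19/7,177/16,638/15 , 145,475,568]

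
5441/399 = 13 + 254/399 = 13.64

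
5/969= 5/969= 0.01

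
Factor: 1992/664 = 3= 3^1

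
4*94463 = 377852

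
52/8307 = 4/639 = 0.01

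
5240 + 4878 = 10118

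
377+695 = 1072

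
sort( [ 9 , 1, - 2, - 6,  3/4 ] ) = [ - 6, - 2, 3/4,1, 9 ] 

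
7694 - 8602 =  - 908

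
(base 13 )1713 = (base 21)7ef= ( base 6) 23420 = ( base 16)d44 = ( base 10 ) 3396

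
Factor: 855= 3^2 * 5^1 *19^1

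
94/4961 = 94/4961 = 0.02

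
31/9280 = 31/9280=0.00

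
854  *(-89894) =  - 76769476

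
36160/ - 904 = -40/1 = - 40.00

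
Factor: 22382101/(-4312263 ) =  - 3^( - 1) * 7^1*137^1*23339^1*1437421^(- 1)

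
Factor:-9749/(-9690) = 2^( - 1 ) * 3^( -1)*5^(-1 )*17^( - 1 )*19^( - 1) * 9749^1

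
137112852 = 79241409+57871443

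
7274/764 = 3637/382 = 9.52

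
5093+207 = 5300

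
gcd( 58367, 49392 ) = 1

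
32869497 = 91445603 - 58576106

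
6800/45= 1360/9 = 151.11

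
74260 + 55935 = 130195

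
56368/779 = 72+280/779 =72.36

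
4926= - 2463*( - 2 )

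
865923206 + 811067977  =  1676991183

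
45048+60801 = 105849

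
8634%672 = 570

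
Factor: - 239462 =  - 2^1*17^1 *7043^1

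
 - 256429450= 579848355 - 836277805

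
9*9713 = 87417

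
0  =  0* ( - 257)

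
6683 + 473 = 7156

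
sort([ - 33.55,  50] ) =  [ - 33.55, 50]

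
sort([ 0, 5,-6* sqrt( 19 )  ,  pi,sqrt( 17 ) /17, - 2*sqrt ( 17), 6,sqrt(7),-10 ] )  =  [ - 6*sqrt(19), - 10, - 2*sqrt( 17) , 0,sqrt( 17)/17, sqrt( 7),pi,  5, 6] 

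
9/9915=3/3305 = 0.00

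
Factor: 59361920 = 2^7*5^1 *92753^1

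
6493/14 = 6493/14 = 463.79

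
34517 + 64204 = 98721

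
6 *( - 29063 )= -174378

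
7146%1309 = 601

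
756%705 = 51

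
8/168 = 1/21 = 0.05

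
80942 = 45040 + 35902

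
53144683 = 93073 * 571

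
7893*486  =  3835998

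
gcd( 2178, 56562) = 66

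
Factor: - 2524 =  - 2^2*631^1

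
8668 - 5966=2702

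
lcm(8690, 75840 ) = 834240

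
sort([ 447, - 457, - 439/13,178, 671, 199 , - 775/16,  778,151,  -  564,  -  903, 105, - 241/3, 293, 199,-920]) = [ - 920, - 903, - 564, -457, - 241/3 , - 775/16, - 439/13,105, 151 , 178,199, 199,293, 447,671,778]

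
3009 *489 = 1471401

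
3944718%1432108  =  1080502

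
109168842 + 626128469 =735297311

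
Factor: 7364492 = 2^2*29^1*63487^1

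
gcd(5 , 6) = 1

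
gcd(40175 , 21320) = 5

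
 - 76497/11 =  - 76497/11 = - 6954.27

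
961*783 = 752463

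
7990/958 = 3995/479 = 8.34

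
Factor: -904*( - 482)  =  2^4 * 113^1*241^1= 435728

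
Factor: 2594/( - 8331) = -2^1 * 3^ ( - 1)*1297^1*2777^( - 1 )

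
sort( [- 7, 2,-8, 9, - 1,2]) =[ - 8, - 7, - 1,2,  2 , 9 ]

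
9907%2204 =1091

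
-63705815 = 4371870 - 68077685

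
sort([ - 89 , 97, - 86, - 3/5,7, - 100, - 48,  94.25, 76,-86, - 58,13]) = [-100,-89, - 86 , - 86, -58, - 48, - 3/5, 7,  13,76, 94.25, 97 ] 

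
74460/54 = 1378 + 8/9 = 1378.89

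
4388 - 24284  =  - 19896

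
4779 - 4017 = 762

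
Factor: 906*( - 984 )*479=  - 2^4*3^2*41^1*151^1*479^1 = - 427030416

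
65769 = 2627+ 63142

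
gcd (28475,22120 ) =5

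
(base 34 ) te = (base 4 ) 33220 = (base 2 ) 1111101000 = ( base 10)1000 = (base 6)4344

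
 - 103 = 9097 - 9200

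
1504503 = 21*71643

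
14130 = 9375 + 4755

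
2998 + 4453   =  7451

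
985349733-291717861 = 693631872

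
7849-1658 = 6191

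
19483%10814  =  8669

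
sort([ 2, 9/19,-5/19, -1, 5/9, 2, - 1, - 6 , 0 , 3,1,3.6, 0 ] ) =[  -  6,  -  1, - 1,-5/19,0 , 0,9/19, 5/9, 1,2,  2,3,3.6] 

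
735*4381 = 3220035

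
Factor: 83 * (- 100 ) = -2^2*5^2*83^1=-8300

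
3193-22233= -19040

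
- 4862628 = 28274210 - 33136838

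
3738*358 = 1338204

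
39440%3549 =401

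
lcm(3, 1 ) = 3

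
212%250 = 212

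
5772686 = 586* 9851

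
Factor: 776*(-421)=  - 2^3*97^1*421^1 = - 326696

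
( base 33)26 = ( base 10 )72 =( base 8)110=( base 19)3f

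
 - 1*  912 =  - 912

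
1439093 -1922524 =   -  483431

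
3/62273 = 3/62273 = 0.00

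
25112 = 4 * 6278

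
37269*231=8609139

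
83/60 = 1+23/60 = 1.38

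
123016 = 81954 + 41062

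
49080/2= 24540 = 24540.00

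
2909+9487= 12396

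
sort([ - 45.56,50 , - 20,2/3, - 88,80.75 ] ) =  [ - 88, - 45.56,-20, 2/3, 50, 80.75 ]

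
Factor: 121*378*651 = 29775438 = 2^1*3^4 * 7^2*11^2 *31^1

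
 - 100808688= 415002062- 515810750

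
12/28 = 3/7 = 0.43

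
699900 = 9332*75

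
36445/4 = 36445/4 = 9111.25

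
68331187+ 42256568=110587755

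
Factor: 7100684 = 2^2 * 1775171^1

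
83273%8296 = 313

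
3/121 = 3/121 = 0.02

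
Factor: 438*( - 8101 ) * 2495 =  - 8852853810 = - 2^1 * 3^1*5^1*73^1*499^1 * 8101^1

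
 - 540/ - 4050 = 2/15=0.13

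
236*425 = 100300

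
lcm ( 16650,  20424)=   1531800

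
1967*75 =147525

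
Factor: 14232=2^3  *  3^1 * 593^1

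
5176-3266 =1910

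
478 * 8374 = 4002772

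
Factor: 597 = 3^1*199^1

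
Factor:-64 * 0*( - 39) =0 = 0^1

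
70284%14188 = 13532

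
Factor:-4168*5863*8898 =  -217440283632= - 2^4*3^1*11^1*13^1*41^1*521^1*1483^1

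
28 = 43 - 15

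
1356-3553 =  - 2197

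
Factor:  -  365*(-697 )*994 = 2^1  *5^1*7^1 * 17^1 * 41^1*71^1*73^1  =  252878570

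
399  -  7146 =-6747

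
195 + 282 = 477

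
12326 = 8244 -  - 4082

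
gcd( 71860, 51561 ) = 1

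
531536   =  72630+458906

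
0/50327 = 0 = 0.00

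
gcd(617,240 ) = 1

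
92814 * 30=2784420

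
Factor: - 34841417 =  - 13^1*2680109^1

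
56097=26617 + 29480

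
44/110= 2/5 =0.40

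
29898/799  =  37 + 335/799 = 37.42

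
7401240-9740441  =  -2339201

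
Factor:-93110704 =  - 2^4*67^1*86857^1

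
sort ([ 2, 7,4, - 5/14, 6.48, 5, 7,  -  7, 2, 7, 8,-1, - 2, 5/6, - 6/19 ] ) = [ - 7,  -  2, - 1, - 5/14 , - 6/19, 5/6,2,2, 4, 5, 6.48,  7, 7,7,8]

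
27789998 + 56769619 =84559617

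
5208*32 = 166656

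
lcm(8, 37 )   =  296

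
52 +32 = 84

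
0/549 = 0 = 0.00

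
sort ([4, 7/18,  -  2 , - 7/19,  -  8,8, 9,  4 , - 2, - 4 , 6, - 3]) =[ - 8, - 4, - 3,-2,-2, - 7/19, 7/18,4,4, 6, 8, 9] 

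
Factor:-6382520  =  -2^3 * 5^1*159563^1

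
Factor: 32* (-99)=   -  2^5*3^2 * 11^1  =  -  3168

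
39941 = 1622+38319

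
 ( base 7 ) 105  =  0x36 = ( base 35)1J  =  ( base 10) 54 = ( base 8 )66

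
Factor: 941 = 941^1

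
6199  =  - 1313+7512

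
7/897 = 7/897 = 0.01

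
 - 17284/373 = -47 + 247/373=- 46.34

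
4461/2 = 2230  +  1/2 = 2230.50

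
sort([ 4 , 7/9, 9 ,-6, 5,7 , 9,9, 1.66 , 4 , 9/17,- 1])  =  [ - 6 ,-1 , 9/17, 7/9, 1.66,  4, 4,5,7, 9, 9, 9 ] 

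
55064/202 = 272 + 60/101 = 272.59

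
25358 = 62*409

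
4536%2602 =1934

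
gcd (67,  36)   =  1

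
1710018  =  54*31667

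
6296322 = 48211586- 41915264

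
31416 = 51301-19885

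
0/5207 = 0 = 0.00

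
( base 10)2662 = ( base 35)262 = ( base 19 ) 772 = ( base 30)2sm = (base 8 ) 5146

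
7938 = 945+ 6993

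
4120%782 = 210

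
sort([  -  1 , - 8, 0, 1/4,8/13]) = [ - 8 ,-1,  0,1/4, 8/13]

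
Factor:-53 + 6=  - 47 =- 47^1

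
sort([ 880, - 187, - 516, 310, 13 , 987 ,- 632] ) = [-632 , - 516, - 187, 13, 310, 880,  987 ]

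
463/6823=463/6823 = 0.07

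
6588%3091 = 406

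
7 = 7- 0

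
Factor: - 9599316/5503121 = - 2^2*3^1*13^ ( - 1) * 17^( - 1)*37^( - 1) * 137^1*673^( - 1)*5839^1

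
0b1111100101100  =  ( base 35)6i0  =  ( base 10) 7980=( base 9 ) 11846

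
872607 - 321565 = 551042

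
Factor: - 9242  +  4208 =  - 5034 = - 2^1*3^1*839^1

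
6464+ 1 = 6465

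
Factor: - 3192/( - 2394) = 4/3 =2^2*3^( - 1 )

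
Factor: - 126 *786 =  - 99036= - 2^2* 3^3*7^1*131^1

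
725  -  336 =389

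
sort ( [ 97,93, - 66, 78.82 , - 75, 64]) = [ - 75, - 66,64,78.82,93,97]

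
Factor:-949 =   -  13^1*73^1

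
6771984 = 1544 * 4386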